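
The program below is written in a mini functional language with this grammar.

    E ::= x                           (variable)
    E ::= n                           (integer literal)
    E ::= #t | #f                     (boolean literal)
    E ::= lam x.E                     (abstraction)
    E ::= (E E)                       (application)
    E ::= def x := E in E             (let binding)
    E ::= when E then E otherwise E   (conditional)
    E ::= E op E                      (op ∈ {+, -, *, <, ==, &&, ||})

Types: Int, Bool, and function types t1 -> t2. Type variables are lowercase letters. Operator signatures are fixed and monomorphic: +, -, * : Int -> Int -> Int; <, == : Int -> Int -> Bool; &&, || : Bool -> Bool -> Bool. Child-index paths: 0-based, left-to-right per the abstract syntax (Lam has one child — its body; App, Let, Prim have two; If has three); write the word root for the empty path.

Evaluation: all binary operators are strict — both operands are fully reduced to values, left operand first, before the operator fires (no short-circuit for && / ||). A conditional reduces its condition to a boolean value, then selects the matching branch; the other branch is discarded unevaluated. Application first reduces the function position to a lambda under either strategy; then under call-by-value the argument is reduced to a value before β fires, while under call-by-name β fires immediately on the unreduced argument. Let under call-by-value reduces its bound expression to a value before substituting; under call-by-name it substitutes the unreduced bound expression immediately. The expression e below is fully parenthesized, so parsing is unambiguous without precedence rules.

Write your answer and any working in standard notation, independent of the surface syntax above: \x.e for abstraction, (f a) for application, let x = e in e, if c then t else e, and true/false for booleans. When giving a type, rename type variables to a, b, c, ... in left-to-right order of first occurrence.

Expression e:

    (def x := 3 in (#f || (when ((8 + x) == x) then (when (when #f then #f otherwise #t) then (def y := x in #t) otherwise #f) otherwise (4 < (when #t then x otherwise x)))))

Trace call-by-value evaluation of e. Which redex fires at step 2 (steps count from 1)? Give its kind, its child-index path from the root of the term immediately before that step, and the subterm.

Working:
step 0: (let x = 3 in (false || (if ((8 + x) == x) then (if (if false then false else true) then (let y = x in true) else false) else (4 < (if true then x else x)))))
step 1: [let@root] (false || (if ((8 + 3) == 3) then (if (if false then false else true) then (let y = 3 in true) else false) else (4 < (if true then 3 else 3))))
step 2: [delta@1.0.0] (false || (if (11 == 3) then (if (if false then false else true) then (let y = 3 in true) else false) else (4 < (if true then 3 else 3))))

Answer: delta at 1.0.0 : (8 + 3)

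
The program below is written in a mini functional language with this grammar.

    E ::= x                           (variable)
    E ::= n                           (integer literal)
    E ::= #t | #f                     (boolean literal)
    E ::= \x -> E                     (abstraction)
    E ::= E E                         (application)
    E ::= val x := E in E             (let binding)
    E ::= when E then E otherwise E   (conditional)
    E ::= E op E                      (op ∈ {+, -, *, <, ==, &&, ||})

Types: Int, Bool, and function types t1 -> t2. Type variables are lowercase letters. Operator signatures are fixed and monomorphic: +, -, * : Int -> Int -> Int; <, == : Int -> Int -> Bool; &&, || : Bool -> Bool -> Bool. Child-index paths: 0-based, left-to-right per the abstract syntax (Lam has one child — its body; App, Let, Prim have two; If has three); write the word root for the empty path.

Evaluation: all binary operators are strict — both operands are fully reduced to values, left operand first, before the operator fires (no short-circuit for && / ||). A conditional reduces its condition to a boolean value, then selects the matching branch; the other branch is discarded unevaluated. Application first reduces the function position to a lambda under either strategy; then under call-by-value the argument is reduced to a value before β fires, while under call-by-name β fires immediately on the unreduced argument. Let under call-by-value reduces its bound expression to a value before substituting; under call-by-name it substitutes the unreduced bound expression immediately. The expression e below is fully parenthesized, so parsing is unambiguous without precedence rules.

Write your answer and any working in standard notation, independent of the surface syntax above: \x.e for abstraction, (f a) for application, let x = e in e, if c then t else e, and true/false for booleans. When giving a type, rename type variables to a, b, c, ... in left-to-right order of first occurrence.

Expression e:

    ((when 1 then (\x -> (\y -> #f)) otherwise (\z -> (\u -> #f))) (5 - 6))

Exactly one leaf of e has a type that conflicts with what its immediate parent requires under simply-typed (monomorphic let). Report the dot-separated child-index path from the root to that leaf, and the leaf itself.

Derivation:
  unify Int ~ Bool
  FAIL: mismatch Int ~ Bool

Answer: 0.0 : 1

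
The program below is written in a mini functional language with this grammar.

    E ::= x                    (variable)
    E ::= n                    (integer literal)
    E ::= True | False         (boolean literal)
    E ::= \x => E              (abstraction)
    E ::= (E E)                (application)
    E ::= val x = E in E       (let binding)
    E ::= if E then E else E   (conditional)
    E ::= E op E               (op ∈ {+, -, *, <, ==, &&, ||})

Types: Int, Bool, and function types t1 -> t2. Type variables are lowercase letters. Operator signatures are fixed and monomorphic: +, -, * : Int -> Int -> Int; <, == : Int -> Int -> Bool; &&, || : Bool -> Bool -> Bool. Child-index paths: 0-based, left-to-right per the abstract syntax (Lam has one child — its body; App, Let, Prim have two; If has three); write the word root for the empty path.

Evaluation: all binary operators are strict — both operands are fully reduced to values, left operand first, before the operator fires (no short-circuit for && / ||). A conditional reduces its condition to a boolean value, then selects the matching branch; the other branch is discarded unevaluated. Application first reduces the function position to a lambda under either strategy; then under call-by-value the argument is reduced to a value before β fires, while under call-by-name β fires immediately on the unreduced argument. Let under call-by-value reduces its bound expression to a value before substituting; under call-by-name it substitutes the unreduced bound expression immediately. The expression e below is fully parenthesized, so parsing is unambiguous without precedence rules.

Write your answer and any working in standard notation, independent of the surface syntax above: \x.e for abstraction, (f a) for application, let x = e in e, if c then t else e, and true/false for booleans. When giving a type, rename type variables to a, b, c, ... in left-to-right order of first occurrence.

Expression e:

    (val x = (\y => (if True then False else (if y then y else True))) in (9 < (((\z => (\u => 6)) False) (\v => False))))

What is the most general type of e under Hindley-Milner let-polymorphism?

Trace:
  unify Bool ~ Bool
y : a
  unify a ~ Bool
y : Bool
  unify Bool ~ Bool
  unify Bool ~ Bool
\y._ : Bool -> Bool
let x : Bool -> Bool
  unify Int ~ Int
\u._ : c -> Int
\z._ : b -> c -> Int
  unify b -> c -> Int ~ Bool -> d
  unify b ~ Bool
  unify c -> Int ~ d
_ _ : c -> Int
\v._ : e -> Bool
  unify c -> Int ~ (e -> Bool) -> f
  unify c ~ e -> Bool
  unify Int ~ f
_ _ : Int
  unify Int ~ Int

Answer: Bool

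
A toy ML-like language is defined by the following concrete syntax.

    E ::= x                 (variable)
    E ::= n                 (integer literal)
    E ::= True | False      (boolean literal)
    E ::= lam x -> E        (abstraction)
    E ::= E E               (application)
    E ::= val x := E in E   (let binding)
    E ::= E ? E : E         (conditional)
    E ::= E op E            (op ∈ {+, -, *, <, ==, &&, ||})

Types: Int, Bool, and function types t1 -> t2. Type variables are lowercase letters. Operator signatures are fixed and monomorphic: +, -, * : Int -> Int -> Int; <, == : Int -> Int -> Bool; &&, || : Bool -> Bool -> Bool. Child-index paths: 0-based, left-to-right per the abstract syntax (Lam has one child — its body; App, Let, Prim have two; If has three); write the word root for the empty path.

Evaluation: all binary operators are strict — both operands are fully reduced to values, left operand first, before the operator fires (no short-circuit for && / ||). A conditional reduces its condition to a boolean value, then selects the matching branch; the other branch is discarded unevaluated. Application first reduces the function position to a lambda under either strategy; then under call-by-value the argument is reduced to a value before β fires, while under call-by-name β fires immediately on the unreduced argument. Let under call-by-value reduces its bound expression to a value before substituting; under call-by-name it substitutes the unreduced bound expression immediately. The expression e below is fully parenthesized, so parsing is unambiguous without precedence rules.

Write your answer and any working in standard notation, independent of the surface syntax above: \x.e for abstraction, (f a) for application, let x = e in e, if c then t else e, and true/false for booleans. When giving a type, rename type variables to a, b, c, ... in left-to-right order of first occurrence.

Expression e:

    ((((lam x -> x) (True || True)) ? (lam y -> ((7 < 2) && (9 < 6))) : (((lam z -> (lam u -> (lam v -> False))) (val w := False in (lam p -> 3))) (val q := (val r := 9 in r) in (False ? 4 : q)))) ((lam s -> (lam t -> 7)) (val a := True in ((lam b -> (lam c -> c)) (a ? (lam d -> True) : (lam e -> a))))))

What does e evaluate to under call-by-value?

Answer: false

Trace:
step 0: ((if ((\x.x) (true || true)) then (\y.((7 < 2) && (9 < 6))) else (((\z.(\u.(\v.false))) (let w = false in (\p.3))) (let q = (let r = 9 in r) in (if false then 4 else q)))) ((\s.(\t.7)) (let a = true in ((\b.(\c.c)) (if a then (\d.true) else (\e.a))))))
step 1: [delta@0.0.1] ((if ((\x.x) true) then (\y.((7 < 2) && (9 < 6))) else (((\z.(\u.(\v.false))) (let w = false in (\p.3))) (let q = (let r = 9 in r) in (if false then 4 else q)))) ((\s.(\t.7)) (let a = true in ((\b.(\c.c)) (if a then (\d.true) else (\e.a))))))
step 2: [beta@0.0] ((if true then (\y.((7 < 2) && (9 < 6))) else (((\z.(\u.(\v.false))) (let w = false in (\p.3))) (let q = (let r = 9 in r) in (if false then 4 else q)))) ((\s.(\t.7)) (let a = true in ((\b.(\c.c)) (if a then (\d.true) else (\e.a))))))
step 3: [if@0] ((\y.((7 < 2) && (9 < 6))) ((\s.(\t.7)) (let a = true in ((\b.(\c.c)) (if a then (\d.true) else (\e.a))))))
step 4: [let@1.1] ((\y.((7 < 2) && (9 < 6))) ((\s.(\t.7)) ((\b.(\c.c)) (if true then (\d.true) else (\e.true)))))
step 5: [if@1.1.1] ((\y.((7 < 2) && (9 < 6))) ((\s.(\t.7)) ((\b.(\c.c)) (\d.true))))
step 6: [beta@1.1] ((\y.((7 < 2) && (9 < 6))) ((\s.(\t.7)) (\c.c)))
step 7: [beta@1] ((\y.((7 < 2) && (9 < 6))) (\t.7))
step 8: [beta@root] ((7 < 2) && (9 < 6))
step 9: [delta@0] (false && (9 < 6))
step 10: [delta@1] (false && false)
step 11: [delta@root] false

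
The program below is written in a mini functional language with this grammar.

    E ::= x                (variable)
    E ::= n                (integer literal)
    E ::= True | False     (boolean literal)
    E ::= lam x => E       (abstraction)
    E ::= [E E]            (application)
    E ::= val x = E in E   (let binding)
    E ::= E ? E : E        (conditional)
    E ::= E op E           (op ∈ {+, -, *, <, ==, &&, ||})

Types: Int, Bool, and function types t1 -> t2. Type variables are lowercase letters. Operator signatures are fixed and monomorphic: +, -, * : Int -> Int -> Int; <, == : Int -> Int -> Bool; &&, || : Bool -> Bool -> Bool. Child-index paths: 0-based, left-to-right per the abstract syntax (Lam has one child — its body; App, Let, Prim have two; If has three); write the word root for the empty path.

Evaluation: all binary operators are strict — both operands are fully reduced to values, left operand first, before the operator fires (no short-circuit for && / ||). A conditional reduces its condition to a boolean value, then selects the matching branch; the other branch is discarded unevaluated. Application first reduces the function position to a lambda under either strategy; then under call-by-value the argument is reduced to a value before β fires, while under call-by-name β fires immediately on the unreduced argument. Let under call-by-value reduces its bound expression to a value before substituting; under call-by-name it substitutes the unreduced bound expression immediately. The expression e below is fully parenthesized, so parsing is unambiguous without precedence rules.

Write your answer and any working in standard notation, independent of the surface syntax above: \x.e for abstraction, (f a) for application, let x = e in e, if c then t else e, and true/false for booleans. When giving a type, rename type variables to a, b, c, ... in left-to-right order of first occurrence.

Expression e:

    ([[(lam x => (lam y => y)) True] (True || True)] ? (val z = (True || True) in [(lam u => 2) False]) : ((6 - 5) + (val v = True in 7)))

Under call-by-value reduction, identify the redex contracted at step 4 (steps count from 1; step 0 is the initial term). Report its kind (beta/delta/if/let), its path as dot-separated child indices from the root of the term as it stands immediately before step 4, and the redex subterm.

Answer: if at root : (if true then (let z = (true || true) in ((\u.2) false)) else ((6 - 5) + (let v = true in 7)))

Working:
step 0: (if (((\x.(\y.y)) true) (true || true)) then (let z = (true || true) in ((\u.2) false)) else ((6 - 5) + (let v = true in 7)))
step 1: [beta@0.0] (if ((\y.y) (true || true)) then (let z = (true || true) in ((\u.2) false)) else ((6 - 5) + (let v = true in 7)))
step 2: [delta@0.1] (if ((\y.y) true) then (let z = (true || true) in ((\u.2) false)) else ((6 - 5) + (let v = true in 7)))
step 3: [beta@0] (if true then (let z = (true || true) in ((\u.2) false)) else ((6 - 5) + (let v = true in 7)))
step 4: [if@root] (let z = (true || true) in ((\u.2) false))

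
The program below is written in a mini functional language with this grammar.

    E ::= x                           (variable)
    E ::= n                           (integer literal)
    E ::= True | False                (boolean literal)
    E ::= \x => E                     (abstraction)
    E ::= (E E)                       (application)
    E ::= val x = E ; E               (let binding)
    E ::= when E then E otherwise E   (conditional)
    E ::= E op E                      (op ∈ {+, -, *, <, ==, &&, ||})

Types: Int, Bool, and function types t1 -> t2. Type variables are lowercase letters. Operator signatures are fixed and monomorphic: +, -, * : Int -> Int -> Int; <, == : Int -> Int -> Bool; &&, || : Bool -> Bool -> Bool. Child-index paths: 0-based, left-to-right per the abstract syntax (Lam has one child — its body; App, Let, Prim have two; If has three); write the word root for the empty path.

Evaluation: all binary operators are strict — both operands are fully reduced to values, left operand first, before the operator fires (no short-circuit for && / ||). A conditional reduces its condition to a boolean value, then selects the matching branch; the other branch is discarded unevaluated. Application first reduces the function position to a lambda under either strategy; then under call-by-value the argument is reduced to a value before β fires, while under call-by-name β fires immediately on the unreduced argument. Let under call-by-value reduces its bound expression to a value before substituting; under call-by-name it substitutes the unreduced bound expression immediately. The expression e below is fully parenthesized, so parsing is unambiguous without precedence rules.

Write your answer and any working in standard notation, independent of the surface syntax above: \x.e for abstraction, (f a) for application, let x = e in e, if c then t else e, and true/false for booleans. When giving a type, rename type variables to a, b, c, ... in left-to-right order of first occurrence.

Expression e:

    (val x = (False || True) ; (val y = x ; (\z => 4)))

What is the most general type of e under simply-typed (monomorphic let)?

Answer: a -> Int

Derivation:
  unify Bool ~ Bool
  unify Bool ~ Bool
let x : Bool
x : Bool
let y : Bool
\z._ : a -> Int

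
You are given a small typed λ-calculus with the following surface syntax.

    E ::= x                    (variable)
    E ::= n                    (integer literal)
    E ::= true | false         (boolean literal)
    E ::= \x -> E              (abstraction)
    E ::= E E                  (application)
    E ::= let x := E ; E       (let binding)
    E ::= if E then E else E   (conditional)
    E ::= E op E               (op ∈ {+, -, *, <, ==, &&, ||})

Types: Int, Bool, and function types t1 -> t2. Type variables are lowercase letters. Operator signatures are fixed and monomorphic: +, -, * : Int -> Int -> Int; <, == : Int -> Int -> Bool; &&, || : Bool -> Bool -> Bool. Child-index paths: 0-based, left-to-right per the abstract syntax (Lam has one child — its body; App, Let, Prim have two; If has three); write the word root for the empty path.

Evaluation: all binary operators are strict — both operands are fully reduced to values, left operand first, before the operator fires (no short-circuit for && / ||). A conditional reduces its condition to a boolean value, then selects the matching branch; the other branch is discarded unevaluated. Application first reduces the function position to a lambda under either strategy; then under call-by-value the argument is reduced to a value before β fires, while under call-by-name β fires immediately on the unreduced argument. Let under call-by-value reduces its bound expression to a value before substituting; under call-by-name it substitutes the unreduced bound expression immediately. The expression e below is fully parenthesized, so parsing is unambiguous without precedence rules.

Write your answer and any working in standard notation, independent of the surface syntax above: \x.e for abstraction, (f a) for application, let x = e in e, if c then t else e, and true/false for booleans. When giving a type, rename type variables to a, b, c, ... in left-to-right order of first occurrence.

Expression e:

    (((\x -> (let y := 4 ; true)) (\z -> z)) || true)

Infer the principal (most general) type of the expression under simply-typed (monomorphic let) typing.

Trace:
let y : Int
\x._ : a -> Bool
z : b
\z._ : b -> b
  unify a -> Bool ~ (b -> b) -> c
  unify a ~ b -> b
  unify Bool ~ c
_ _ : Bool
  unify Bool ~ Bool
  unify Bool ~ Bool

Answer: Bool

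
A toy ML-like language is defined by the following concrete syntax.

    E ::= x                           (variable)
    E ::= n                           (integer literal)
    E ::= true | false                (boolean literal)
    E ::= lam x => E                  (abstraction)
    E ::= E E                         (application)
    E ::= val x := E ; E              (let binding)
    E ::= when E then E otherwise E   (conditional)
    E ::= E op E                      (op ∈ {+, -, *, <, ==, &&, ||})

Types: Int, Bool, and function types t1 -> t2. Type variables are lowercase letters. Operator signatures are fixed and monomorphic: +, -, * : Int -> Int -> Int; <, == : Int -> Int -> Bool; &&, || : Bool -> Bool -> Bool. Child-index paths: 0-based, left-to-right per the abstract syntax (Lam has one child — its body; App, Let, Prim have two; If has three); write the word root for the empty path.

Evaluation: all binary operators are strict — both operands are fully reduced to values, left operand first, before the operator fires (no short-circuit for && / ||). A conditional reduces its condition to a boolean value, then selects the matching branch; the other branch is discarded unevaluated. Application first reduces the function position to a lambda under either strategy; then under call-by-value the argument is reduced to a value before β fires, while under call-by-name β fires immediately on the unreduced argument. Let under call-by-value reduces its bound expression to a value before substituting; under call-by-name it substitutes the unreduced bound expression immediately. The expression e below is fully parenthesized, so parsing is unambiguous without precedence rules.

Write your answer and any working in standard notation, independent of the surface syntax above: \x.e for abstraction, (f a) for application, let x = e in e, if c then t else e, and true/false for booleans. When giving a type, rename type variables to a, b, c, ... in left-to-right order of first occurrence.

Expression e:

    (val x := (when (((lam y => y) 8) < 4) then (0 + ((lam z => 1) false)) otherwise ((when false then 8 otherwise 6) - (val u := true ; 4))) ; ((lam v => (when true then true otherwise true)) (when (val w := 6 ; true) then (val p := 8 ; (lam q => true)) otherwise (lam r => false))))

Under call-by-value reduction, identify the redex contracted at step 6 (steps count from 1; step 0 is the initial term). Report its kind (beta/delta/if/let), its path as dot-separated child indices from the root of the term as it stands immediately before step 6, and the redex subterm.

Answer: delta at 0 : (6 - 4)

Trace:
step 0: (let x = (if (((\y.y) 8) < 4) then (0 + ((\z.1) false)) else ((if false then 8 else 6) - (let u = true in 4))) in ((\v.(if true then true else true)) (if (let w = 6 in true) then (let p = 8 in (\q.true)) else (\r.false))))
step 1: [beta@0.0.0] (let x = (if (8 < 4) then (0 + ((\z.1) false)) else ((if false then 8 else 6) - (let u = true in 4))) in ((\v.(if true then true else true)) (if (let w = 6 in true) then (let p = 8 in (\q.true)) else (\r.false))))
step 2: [delta@0.0] (let x = (if false then (0 + ((\z.1) false)) else ((if false then 8 else 6) - (let u = true in 4))) in ((\v.(if true then true else true)) (if (let w = 6 in true) then (let p = 8 in (\q.true)) else (\r.false))))
step 3: [if@0] (let x = ((if false then 8 else 6) - (let u = true in 4)) in ((\v.(if true then true else true)) (if (let w = 6 in true) then (let p = 8 in (\q.true)) else (\r.false))))
step 4: [if@0.0] (let x = (6 - (let u = true in 4)) in ((\v.(if true then true else true)) (if (let w = 6 in true) then (let p = 8 in (\q.true)) else (\r.false))))
step 5: [let@0.1] (let x = (6 - 4) in ((\v.(if true then true else true)) (if (let w = 6 in true) then (let p = 8 in (\q.true)) else (\r.false))))
step 6: [delta@0] (let x = 2 in ((\v.(if true then true else true)) (if (let w = 6 in true) then (let p = 8 in (\q.true)) else (\r.false))))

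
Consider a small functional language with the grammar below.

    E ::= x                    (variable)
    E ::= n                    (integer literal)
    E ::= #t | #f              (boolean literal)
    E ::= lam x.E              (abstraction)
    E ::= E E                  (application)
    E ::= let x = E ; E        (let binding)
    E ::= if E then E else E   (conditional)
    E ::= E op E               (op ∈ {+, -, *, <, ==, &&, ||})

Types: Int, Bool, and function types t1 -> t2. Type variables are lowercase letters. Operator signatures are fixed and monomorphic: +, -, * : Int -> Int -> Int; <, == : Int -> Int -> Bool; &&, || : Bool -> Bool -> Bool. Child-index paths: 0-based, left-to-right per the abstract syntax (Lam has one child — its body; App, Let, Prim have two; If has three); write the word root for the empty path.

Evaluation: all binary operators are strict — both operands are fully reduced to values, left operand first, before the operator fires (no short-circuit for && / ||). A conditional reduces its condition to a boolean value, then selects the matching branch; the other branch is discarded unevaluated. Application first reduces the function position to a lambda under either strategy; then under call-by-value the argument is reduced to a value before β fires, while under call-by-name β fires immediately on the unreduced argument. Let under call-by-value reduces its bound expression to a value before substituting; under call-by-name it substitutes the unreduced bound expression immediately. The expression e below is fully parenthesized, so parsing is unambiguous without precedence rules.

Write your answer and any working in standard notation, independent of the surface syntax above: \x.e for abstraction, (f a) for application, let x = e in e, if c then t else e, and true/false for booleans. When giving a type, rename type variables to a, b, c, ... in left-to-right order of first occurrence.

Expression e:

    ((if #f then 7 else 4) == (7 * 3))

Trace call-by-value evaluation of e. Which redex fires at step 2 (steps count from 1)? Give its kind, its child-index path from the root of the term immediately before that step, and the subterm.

Answer: delta at 1 : (7 * 3)

Derivation:
step 0: ((if false then 7 else 4) == (7 * 3))
step 1: [if@0] (4 == (7 * 3))
step 2: [delta@1] (4 == 21)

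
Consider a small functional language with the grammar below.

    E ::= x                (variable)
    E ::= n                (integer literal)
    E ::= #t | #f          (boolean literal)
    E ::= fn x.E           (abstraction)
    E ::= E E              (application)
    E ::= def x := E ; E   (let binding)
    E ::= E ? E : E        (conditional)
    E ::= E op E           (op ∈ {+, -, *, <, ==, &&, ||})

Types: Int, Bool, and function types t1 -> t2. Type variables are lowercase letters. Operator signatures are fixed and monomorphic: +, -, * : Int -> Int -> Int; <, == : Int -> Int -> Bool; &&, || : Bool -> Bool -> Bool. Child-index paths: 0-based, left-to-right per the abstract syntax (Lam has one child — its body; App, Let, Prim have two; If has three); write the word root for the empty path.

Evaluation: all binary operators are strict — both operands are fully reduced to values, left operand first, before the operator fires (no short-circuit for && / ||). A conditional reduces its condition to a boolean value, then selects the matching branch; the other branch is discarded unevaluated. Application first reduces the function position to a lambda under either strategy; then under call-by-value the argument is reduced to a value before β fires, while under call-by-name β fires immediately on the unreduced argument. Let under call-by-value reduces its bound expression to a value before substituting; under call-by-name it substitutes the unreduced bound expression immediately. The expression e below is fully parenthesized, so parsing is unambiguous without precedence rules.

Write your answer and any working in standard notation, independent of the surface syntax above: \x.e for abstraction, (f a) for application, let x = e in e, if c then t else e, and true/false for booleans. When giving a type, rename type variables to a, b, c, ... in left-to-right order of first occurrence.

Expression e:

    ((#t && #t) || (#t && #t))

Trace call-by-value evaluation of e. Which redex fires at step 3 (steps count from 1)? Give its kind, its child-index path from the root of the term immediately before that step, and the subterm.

Answer: delta at root : (true || true)

Trace:
step 0: ((true && true) || (true && true))
step 1: [delta@0] (true || (true && true))
step 2: [delta@1] (true || true)
step 3: [delta@root] true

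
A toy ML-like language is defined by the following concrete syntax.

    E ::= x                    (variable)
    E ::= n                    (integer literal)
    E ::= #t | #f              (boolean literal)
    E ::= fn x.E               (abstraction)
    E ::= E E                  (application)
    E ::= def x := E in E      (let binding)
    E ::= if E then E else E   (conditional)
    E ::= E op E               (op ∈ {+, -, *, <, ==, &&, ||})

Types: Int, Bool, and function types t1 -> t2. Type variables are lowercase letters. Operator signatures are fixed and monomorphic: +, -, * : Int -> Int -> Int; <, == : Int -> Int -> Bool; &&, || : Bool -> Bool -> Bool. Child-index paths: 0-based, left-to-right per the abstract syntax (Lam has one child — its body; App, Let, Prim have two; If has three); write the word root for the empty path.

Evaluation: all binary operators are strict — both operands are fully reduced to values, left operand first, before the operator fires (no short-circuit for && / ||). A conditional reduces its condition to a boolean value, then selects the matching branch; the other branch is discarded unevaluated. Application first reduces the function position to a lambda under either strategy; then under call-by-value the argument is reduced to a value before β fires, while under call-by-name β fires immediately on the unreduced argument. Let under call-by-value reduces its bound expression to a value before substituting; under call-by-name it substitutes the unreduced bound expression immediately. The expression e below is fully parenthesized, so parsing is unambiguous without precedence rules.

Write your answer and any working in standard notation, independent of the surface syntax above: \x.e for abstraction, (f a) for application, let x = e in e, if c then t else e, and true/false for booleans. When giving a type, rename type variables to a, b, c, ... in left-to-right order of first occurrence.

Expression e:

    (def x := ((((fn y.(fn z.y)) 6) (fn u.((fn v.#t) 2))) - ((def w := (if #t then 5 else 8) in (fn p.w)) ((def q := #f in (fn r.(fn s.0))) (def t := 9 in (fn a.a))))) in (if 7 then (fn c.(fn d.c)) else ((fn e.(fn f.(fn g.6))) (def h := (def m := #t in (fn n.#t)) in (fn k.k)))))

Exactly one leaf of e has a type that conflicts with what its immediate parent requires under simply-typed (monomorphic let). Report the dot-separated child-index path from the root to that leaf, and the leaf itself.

Answer: 1.0 : 7

Working:
y : a
\z._ : b -> a
\y._ : a -> b -> a
  unify a -> b -> a ~ Int -> c
  unify a ~ Int
  unify b -> Int ~ c
_ _ : b -> Int
\v._ : e -> Bool
  unify e -> Bool ~ Int -> f
  unify e ~ Int
  unify Bool ~ f
_ _ : Bool
\u._ : d -> Bool
  unify b -> Int ~ (d -> Bool) -> g
  unify b ~ d -> Bool
  unify Int ~ g
_ _ : Int
  unify Int ~ Int
  unify Bool ~ Bool
  unify Int ~ Int
let w : Int
w : Int
\p._ : h -> Int
let q : Bool
\s._ : j -> Int
\r._ : i -> j -> Int
let t : Int
a : k
\a._ : k -> k
  unify i -> j -> Int ~ (k -> k) -> l
  unify i ~ k -> k
  unify j -> Int ~ l
_ _ : j -> Int
  unify h -> Int ~ (j -> Int) -> m
  unify h ~ j -> Int
  unify Int ~ m
_ _ : Int
  unify Int ~ Int
let x : Int
  unify Int ~ Bool
  FAIL: mismatch Int ~ Bool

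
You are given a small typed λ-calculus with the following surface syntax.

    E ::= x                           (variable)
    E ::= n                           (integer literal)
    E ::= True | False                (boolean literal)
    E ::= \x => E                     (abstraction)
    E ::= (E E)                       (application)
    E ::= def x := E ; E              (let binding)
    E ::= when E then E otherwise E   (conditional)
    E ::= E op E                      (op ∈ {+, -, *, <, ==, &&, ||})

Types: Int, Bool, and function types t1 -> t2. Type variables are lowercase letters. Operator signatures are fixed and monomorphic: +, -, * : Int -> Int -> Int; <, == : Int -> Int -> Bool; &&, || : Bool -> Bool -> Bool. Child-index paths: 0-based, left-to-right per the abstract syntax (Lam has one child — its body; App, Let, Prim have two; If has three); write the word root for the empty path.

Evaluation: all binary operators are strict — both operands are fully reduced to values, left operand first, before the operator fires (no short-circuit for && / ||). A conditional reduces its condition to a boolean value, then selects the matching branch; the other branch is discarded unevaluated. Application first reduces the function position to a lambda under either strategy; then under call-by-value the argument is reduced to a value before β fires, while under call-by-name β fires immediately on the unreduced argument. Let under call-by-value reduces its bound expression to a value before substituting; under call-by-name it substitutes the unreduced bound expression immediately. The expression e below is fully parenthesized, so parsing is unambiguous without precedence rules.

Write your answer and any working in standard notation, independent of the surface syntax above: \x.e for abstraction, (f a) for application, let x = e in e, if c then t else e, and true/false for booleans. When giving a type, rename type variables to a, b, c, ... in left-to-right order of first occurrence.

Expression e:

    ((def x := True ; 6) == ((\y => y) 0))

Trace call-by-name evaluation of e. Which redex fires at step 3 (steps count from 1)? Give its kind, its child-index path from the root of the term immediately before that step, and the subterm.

Derivation:
step 0: ((let x = true in 6) == ((\y.y) 0))
step 1: [let@0] (6 == ((\y.y) 0))
step 2: [beta@1] (6 == 0)
step 3: [delta@root] false

Answer: delta at root : (6 == 0)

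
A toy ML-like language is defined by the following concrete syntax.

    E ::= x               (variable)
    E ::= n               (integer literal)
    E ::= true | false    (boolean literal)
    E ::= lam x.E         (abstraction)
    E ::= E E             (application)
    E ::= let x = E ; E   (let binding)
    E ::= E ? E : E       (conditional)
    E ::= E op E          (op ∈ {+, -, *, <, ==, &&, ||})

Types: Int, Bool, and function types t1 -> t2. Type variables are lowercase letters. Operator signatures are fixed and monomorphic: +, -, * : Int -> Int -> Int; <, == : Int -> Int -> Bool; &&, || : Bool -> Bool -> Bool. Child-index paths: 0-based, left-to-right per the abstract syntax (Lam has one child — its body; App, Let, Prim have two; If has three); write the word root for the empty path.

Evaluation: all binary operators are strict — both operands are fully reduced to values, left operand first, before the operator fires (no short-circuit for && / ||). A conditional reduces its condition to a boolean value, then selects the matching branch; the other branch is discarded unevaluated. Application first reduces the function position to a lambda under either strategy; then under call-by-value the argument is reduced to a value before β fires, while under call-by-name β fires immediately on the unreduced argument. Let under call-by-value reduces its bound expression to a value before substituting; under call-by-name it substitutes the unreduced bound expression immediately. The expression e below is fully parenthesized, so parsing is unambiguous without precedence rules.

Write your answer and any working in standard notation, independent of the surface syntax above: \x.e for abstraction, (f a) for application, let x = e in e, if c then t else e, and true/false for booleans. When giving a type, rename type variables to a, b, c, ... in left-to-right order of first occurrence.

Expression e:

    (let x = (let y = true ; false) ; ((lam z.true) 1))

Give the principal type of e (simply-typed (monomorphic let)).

Answer: Bool

Trace:
let y : Bool
let x : Bool
\z._ : a -> Bool
  unify a -> Bool ~ Int -> b
  unify a ~ Int
  unify Bool ~ b
_ _ : Bool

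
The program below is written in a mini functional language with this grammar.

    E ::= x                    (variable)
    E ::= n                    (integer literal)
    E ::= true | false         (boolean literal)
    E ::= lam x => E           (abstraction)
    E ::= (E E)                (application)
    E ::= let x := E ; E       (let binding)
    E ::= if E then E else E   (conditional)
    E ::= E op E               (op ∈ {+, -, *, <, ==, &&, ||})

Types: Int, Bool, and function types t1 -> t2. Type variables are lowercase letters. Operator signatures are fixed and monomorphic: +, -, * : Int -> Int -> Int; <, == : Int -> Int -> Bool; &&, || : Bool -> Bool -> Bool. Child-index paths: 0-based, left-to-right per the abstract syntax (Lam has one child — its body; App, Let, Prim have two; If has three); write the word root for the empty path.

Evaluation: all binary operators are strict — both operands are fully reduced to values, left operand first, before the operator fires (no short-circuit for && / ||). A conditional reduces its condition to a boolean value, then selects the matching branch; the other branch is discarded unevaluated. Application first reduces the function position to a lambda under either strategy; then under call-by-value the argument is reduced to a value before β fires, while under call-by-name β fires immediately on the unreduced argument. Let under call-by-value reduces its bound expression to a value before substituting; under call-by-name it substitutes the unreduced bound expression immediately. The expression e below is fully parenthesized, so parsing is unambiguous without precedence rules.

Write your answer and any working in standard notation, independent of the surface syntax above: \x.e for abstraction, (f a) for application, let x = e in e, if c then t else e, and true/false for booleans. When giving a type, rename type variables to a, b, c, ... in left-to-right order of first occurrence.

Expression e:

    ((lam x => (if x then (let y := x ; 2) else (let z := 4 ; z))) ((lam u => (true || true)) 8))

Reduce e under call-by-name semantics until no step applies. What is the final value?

Working:
step 0: ((\x.(if x then (let y = x in 2) else (let z = 4 in z))) ((\u.(true || true)) 8))
step 1: [beta@root] (if ((\u.(true || true)) 8) then (let y = ((\u.(true || true)) 8) in 2) else (let z = 4 in z))
step 2: [beta@0] (if (true || true) then (let y = ((\u.(true || true)) 8) in 2) else (let z = 4 in z))
step 3: [delta@0] (if true then (let y = ((\u.(true || true)) 8) in 2) else (let z = 4 in z))
step 4: [if@root] (let y = ((\u.(true || true)) 8) in 2)
step 5: [let@root] 2

Answer: 2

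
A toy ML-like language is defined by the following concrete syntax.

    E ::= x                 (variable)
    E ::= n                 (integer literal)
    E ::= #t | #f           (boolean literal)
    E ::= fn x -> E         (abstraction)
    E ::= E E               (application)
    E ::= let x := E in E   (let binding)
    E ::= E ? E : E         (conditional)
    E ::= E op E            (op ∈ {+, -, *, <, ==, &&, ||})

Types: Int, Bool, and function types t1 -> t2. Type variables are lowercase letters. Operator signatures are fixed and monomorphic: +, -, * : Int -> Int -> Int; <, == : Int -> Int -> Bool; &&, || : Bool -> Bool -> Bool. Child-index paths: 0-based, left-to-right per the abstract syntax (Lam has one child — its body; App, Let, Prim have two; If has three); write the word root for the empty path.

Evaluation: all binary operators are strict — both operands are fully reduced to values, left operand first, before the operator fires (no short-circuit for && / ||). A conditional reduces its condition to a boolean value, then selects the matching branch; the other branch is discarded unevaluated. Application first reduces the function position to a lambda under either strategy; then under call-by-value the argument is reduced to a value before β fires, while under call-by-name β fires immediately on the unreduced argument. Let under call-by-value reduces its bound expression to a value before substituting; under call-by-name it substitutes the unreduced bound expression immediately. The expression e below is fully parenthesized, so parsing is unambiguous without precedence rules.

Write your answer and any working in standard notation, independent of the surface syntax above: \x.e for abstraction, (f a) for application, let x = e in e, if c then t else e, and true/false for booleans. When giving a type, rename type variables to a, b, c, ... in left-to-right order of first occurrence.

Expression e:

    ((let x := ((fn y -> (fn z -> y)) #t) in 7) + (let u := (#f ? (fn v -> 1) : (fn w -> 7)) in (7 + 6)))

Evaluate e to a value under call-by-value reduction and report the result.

Answer: 20

Derivation:
step 0: ((let x = ((\y.(\z.y)) true) in 7) + (let u = (if false then (\v.1) else (\w.7)) in (7 + 6)))
step 1: [beta@0.0] ((let x = (\z.true) in 7) + (let u = (if false then (\v.1) else (\w.7)) in (7 + 6)))
step 2: [let@0] (7 + (let u = (if false then (\v.1) else (\w.7)) in (7 + 6)))
step 3: [if@1.0] (7 + (let u = (\w.7) in (7 + 6)))
step 4: [let@1] (7 + (7 + 6))
step 5: [delta@1] (7 + 13)
step 6: [delta@root] 20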